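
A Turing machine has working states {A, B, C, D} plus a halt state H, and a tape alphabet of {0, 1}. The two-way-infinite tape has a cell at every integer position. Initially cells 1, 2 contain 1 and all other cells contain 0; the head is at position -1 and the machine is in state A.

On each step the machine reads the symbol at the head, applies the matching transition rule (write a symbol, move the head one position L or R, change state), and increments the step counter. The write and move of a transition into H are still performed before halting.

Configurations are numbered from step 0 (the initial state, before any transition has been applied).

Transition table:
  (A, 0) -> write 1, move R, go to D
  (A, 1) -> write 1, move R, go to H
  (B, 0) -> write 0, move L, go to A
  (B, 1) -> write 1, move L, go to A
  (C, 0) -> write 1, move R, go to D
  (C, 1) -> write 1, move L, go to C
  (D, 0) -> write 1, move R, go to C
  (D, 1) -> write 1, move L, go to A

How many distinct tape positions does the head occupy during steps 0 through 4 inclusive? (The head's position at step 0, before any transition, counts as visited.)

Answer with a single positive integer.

Answer: 3

Derivation:
Step 1: in state A at pos -1, read 0 -> (A,0)->write 1,move R,goto D. Now: state=D, head=0, tape[-2..3]=010110 (head:   ^)
Step 2: in state D at pos 0, read 0 -> (D,0)->write 1,move R,goto C. Now: state=C, head=1, tape[-2..3]=011110 (head:    ^)
Step 3: in state C at pos 1, read 1 -> (C,1)->write 1,move L,goto C. Now: state=C, head=0, tape[-2..3]=011110 (head:   ^)
Step 4: in state C at pos 0, read 1 -> (C,1)->write 1,move L,goto C. Now: state=C, head=-1, tape[-2..3]=011110 (head:  ^)
Head positions at steps 0..4: starting at -1, distinct positions visited = {-1, 0, 1} -> 3 position(s)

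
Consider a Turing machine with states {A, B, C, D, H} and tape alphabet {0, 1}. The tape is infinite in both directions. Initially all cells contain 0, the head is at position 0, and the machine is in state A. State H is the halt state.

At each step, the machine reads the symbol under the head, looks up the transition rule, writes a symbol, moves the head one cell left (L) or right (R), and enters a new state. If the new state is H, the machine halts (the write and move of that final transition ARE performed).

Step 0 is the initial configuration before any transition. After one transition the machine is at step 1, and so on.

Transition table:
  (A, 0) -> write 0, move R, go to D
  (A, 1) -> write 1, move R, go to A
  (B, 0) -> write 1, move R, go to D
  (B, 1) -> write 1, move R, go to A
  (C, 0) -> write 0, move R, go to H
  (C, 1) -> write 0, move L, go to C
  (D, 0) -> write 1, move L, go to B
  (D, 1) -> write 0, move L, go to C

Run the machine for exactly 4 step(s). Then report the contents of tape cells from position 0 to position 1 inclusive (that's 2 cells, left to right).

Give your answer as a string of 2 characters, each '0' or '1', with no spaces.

Step 1: in state A at pos 0, read 0 -> (A,0)->write 0,move R,goto D. Now: state=D, head=1, tape[-1..2]=0000 (head:   ^)
Step 2: in state D at pos 1, read 0 -> (D,0)->write 1,move L,goto B. Now: state=B, head=0, tape[-1..2]=0010 (head:  ^)
Step 3: in state B at pos 0, read 0 -> (B,0)->write 1,move R,goto D. Now: state=D, head=1, tape[-1..2]=0110 (head:   ^)
Step 4: in state D at pos 1, read 1 -> (D,1)->write 0,move L,goto C. Now: state=C, head=0, tape[-1..2]=0100 (head:  ^)

Answer: 10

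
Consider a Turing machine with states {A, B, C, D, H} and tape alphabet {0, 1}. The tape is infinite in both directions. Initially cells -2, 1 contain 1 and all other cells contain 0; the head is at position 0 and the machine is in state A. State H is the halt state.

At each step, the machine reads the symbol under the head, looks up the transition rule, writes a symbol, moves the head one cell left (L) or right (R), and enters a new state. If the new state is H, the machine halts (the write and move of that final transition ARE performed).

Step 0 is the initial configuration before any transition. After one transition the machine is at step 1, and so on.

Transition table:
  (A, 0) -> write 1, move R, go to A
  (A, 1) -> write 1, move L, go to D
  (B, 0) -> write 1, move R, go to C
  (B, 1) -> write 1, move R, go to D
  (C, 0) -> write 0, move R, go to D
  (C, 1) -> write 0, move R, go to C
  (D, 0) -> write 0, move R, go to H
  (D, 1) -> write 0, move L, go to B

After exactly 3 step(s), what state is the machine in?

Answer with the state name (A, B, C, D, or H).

Step 1: in state A at pos 0, read 0 -> (A,0)->write 1,move R,goto A. Now: state=A, head=1, tape[-3..2]=010110 (head:     ^)
Step 2: in state A at pos 1, read 1 -> (A,1)->write 1,move L,goto D. Now: state=D, head=0, tape[-3..2]=010110 (head:    ^)
Step 3: in state D at pos 0, read 1 -> (D,1)->write 0,move L,goto B. Now: state=B, head=-1, tape[-3..2]=010010 (head:   ^)

Answer: B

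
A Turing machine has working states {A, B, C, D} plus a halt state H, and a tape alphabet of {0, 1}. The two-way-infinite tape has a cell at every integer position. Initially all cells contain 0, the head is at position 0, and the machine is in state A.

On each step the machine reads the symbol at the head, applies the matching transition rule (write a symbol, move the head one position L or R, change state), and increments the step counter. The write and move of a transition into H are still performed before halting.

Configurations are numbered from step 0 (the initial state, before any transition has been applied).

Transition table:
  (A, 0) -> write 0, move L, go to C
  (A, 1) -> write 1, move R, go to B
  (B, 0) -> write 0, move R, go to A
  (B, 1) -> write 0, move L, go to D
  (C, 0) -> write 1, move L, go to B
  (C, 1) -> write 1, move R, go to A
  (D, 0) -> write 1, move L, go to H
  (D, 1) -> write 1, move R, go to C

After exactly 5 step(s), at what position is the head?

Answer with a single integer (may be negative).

Step 1: in state A at pos 0, read 0 -> (A,0)->write 0,move L,goto C. Now: state=C, head=-1, tape[-2..1]=0000 (head:  ^)
Step 2: in state C at pos -1, read 0 -> (C,0)->write 1,move L,goto B. Now: state=B, head=-2, tape[-3..1]=00100 (head:  ^)
Step 3: in state B at pos -2, read 0 -> (B,0)->write 0,move R,goto A. Now: state=A, head=-1, tape[-3..1]=00100 (head:   ^)
Step 4: in state A at pos -1, read 1 -> (A,1)->write 1,move R,goto B. Now: state=B, head=0, tape[-3..1]=00100 (head:    ^)
Step 5: in state B at pos 0, read 0 -> (B,0)->write 0,move R,goto A. Now: state=A, head=1, tape[-3..2]=001000 (head:     ^)

Answer: 1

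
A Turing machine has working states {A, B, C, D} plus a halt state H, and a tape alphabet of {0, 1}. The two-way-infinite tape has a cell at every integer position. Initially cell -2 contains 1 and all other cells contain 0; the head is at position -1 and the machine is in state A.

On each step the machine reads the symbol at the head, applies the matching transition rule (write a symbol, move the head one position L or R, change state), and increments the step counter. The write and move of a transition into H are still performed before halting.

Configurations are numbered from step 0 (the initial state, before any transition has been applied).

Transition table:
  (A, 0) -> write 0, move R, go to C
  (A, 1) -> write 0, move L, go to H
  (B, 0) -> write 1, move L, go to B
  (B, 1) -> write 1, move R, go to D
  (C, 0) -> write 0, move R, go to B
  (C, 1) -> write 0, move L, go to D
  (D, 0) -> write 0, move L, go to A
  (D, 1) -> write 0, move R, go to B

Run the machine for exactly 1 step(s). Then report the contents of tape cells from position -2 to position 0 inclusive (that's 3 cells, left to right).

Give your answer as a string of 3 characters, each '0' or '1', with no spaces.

Step 1: in state A at pos -1, read 0 -> (A,0)->write 0,move R,goto C. Now: state=C, head=0, tape[-3..1]=01000 (head:    ^)

Answer: 100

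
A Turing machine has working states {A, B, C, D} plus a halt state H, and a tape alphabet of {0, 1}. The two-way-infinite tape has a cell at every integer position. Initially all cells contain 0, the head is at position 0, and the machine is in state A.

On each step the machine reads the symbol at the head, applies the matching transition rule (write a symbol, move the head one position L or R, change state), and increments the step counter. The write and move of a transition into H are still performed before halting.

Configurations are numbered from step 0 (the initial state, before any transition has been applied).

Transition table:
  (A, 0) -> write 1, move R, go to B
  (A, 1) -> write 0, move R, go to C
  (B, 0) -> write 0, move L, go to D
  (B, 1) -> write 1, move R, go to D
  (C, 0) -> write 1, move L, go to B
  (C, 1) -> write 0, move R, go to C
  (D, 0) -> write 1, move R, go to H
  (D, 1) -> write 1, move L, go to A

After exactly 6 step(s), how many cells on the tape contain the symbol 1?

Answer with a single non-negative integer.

Answer: 3

Derivation:
Step 1: in state A at pos 0, read 0 -> (A,0)->write 1,move R,goto B. Now: state=B, head=1, tape[-1..2]=0100 (head:   ^)
Step 2: in state B at pos 1, read 0 -> (B,0)->write 0,move L,goto D. Now: state=D, head=0, tape[-1..2]=0100 (head:  ^)
Step 3: in state D at pos 0, read 1 -> (D,1)->write 1,move L,goto A. Now: state=A, head=-1, tape[-2..2]=00100 (head:  ^)
Step 4: in state A at pos -1, read 0 -> (A,0)->write 1,move R,goto B. Now: state=B, head=0, tape[-2..2]=01100 (head:   ^)
Step 5: in state B at pos 0, read 1 -> (B,1)->write 1,move R,goto D. Now: state=D, head=1, tape[-2..2]=01100 (head:    ^)
Step 6: in state D at pos 1, read 0 -> (D,0)->write 1,move R,goto H. Now: state=H, head=2, tape[-2..3]=011100 (head:     ^)
Cells containing 1 after step 6: {-1, 0, 1} -> 3 cell(s)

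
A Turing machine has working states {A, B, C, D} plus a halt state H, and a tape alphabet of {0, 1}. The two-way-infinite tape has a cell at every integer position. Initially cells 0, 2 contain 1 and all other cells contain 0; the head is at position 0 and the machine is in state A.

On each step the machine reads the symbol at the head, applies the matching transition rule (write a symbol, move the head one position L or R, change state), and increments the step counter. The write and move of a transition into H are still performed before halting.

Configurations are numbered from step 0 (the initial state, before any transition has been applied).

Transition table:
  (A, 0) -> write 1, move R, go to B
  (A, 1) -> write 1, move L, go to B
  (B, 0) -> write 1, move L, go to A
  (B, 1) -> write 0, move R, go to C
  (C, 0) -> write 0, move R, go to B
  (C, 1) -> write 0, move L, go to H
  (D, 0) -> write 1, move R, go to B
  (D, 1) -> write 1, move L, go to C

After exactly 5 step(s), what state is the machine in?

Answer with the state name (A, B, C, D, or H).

Answer: H

Derivation:
Step 1: in state A at pos 0, read 1 -> (A,1)->write 1,move L,goto B. Now: state=B, head=-1, tape[-2..3]=001010 (head:  ^)
Step 2: in state B at pos -1, read 0 -> (B,0)->write 1,move L,goto A. Now: state=A, head=-2, tape[-3..3]=0011010 (head:  ^)
Step 3: in state A at pos -2, read 0 -> (A,0)->write 1,move R,goto B. Now: state=B, head=-1, tape[-3..3]=0111010 (head:   ^)
Step 4: in state B at pos -1, read 1 -> (B,1)->write 0,move R,goto C. Now: state=C, head=0, tape[-3..3]=0101010 (head:    ^)
Step 5: in state C at pos 0, read 1 -> (C,1)->write 0,move L,goto H. Now: state=H, head=-1, tape[-3..3]=0100010 (head:   ^)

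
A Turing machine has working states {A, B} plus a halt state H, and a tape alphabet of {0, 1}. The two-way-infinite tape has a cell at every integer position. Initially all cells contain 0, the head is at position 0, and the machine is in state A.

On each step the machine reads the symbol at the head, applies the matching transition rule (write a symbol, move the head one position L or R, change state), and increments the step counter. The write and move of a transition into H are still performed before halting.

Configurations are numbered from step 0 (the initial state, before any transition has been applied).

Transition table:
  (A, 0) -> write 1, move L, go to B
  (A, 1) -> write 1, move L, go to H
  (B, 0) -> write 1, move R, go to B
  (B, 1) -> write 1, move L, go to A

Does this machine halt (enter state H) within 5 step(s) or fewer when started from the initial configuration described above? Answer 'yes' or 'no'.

Step 1: in state A at pos 0, read 0 -> (A,0)->write 1,move L,goto B. Now: state=B, head=-1, tape[-2..1]=0010 (head:  ^)
Step 2: in state B at pos -1, read 0 -> (B,0)->write 1,move R,goto B. Now: state=B, head=0, tape[-2..1]=0110 (head:   ^)
Step 3: in state B at pos 0, read 1 -> (B,1)->write 1,move L,goto A. Now: state=A, head=-1, tape[-2..1]=0110 (head:  ^)
Step 4: in state A at pos -1, read 1 -> (A,1)->write 1,move L,goto H. Now: state=H, head=-2, tape[-3..1]=00110 (head:  ^)
State H reached at step 4; 4 <= 5 -> yes

Answer: yes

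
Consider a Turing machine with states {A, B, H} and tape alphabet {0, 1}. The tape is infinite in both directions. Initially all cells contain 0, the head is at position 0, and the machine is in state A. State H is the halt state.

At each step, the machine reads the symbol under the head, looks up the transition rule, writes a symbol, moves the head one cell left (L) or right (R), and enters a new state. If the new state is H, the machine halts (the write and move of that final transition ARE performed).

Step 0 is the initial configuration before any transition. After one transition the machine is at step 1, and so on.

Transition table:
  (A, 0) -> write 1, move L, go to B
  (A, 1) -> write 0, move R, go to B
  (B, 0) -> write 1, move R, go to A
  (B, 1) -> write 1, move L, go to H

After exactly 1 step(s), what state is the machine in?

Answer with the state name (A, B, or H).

Answer: B

Derivation:
Step 1: in state A at pos 0, read 0 -> (A,0)->write 1,move L,goto B. Now: state=B, head=-1, tape[-2..1]=0010 (head:  ^)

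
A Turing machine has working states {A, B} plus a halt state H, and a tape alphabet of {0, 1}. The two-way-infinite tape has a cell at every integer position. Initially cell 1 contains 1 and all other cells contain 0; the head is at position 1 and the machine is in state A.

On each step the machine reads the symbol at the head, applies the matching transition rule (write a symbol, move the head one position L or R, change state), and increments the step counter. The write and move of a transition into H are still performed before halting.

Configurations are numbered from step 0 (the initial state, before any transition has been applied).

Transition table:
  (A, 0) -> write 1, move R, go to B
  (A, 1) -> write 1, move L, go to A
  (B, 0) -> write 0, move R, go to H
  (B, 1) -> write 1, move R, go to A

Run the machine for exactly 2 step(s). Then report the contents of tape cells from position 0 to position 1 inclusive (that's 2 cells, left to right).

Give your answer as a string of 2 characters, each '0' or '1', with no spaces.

Answer: 11

Derivation:
Step 1: in state A at pos 1, read 1 -> (A,1)->write 1,move L,goto A. Now: state=A, head=0, tape[-1..2]=0010 (head:  ^)
Step 2: in state A at pos 0, read 0 -> (A,0)->write 1,move R,goto B. Now: state=B, head=1, tape[-1..2]=0110 (head:   ^)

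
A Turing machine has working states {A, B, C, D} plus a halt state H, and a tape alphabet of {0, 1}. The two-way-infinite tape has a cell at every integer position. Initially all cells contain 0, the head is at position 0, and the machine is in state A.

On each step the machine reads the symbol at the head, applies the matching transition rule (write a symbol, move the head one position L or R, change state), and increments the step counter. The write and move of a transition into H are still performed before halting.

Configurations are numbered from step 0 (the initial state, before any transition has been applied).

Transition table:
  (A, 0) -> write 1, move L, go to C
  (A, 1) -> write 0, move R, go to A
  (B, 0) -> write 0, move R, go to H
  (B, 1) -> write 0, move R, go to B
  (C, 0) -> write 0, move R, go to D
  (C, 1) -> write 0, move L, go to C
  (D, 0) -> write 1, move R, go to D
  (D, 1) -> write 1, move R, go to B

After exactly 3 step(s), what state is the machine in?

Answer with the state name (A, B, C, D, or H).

Answer: B

Derivation:
Step 1: in state A at pos 0, read 0 -> (A,0)->write 1,move L,goto C. Now: state=C, head=-1, tape[-2..1]=0010 (head:  ^)
Step 2: in state C at pos -1, read 0 -> (C,0)->write 0,move R,goto D. Now: state=D, head=0, tape[-2..1]=0010 (head:   ^)
Step 3: in state D at pos 0, read 1 -> (D,1)->write 1,move R,goto B. Now: state=B, head=1, tape[-2..2]=00100 (head:    ^)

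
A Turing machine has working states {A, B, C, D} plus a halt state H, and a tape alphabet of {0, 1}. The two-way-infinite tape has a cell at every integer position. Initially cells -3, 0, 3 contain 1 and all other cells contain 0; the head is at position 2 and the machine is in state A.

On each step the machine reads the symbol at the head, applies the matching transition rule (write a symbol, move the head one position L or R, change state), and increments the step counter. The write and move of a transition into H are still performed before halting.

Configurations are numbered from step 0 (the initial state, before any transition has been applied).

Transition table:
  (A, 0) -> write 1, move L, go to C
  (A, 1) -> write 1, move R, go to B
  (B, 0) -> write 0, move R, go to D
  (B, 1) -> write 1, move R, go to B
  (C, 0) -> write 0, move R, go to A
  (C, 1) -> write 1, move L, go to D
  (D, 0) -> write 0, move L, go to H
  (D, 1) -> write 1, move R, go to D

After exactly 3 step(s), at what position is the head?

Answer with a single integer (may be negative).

Answer: 3

Derivation:
Step 1: in state A at pos 2, read 0 -> (A,0)->write 1,move L,goto C. Now: state=C, head=1, tape[-4..4]=010010110 (head:      ^)
Step 2: in state C at pos 1, read 0 -> (C,0)->write 0,move R,goto A. Now: state=A, head=2, tape[-4..4]=010010110 (head:       ^)
Step 3: in state A at pos 2, read 1 -> (A,1)->write 1,move R,goto B. Now: state=B, head=3, tape[-4..4]=010010110 (head:        ^)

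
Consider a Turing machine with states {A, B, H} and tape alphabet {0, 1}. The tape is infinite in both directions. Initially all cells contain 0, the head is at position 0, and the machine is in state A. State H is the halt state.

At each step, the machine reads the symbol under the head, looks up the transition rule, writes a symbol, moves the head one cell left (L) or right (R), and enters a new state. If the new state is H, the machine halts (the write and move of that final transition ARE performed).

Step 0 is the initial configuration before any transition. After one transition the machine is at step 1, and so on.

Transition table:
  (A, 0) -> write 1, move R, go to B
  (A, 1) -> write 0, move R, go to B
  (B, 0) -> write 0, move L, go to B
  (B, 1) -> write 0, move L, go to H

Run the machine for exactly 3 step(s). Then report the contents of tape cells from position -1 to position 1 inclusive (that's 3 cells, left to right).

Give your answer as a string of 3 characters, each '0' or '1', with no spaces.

Step 1: in state A at pos 0, read 0 -> (A,0)->write 1,move R,goto B. Now: state=B, head=1, tape[-1..2]=0100 (head:   ^)
Step 2: in state B at pos 1, read 0 -> (B,0)->write 0,move L,goto B. Now: state=B, head=0, tape[-1..2]=0100 (head:  ^)
Step 3: in state B at pos 0, read 1 -> (B,1)->write 0,move L,goto H. Now: state=H, head=-1, tape[-2..2]=00000 (head:  ^)

Answer: 000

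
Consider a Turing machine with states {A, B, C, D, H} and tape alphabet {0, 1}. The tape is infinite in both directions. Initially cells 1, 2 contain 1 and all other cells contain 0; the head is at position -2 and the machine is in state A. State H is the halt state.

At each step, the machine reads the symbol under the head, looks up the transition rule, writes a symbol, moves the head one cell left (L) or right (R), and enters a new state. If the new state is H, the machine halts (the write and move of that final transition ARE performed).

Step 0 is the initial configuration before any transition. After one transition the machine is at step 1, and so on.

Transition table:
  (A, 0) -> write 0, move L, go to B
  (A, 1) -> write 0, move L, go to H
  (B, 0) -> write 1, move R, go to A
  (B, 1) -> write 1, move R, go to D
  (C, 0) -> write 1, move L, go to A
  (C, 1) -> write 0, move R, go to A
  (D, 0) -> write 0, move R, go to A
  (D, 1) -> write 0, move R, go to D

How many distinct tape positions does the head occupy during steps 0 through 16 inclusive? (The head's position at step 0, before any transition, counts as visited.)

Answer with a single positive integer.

Answer: 5

Derivation:
Step 1: in state A at pos -2, read 0 -> (A,0)->write 0,move L,goto B. Now: state=B, head=-3, tape[-4..3]=00000110 (head:  ^)
Step 2: in state B at pos -3, read 0 -> (B,0)->write 1,move R,goto A. Now: state=A, head=-2, tape[-4..3]=01000110 (head:   ^)
Step 3: in state A at pos -2, read 0 -> (A,0)->write 0,move L,goto B. Now: state=B, head=-3, tape[-4..3]=01000110 (head:  ^)
Step 4: in state B at pos -3, read 1 -> (B,1)->write 1,move R,goto D. Now: state=D, head=-2, tape[-4..3]=01000110 (head:   ^)
Step 5: in state D at pos -2, read 0 -> (D,0)->write 0,move R,goto A. Now: state=A, head=-1, tape[-4..3]=01000110 (head:    ^)
Step 6: in state A at pos -1, read 0 -> (A,0)->write 0,move L,goto B. Now: state=B, head=-2, tape[-4..3]=01000110 (head:   ^)
Step 7: in state B at pos -2, read 0 -> (B,0)->write 1,move R,goto A. Now: state=A, head=-1, tape[-4..3]=01100110 (head:    ^)
Step 8: in state A at pos -1, read 0 -> (A,0)->write 0,move L,goto B. Now: state=B, head=-2, tape[-4..3]=01100110 (head:   ^)
Step 9: in state B at pos -2, read 1 -> (B,1)->write 1,move R,goto D. Now: state=D, head=-1, tape[-4..3]=01100110 (head:    ^)
Step 10: in state D at pos -1, read 0 -> (D,0)->write 0,move R,goto A. Now: state=A, head=0, tape[-4..3]=01100110 (head:     ^)
Step 11: in state A at pos 0, read 0 -> (A,0)->write 0,move L,goto B. Now: state=B, head=-1, tape[-4..3]=01100110 (head:    ^)
Step 12: in state B at pos -1, read 0 -> (B,0)->write 1,move R,goto A. Now: state=A, head=0, tape[-4..3]=01110110 (head:     ^)
Step 13: in state A at pos 0, read 0 -> (A,0)->write 0,move L,goto B. Now: state=B, head=-1, tape[-4..3]=01110110 (head:    ^)
Step 14: in state B at pos -1, read 1 -> (B,1)->write 1,move R,goto D. Now: state=D, head=0, tape[-4..3]=01110110 (head:     ^)
Step 15: in state D at pos 0, read 0 -> (D,0)->write 0,move R,goto A. Now: state=A, head=1, tape[-4..3]=01110110 (head:      ^)
Step 16: in state A at pos 1, read 1 -> (A,1)->write 0,move L,goto H. Now: state=H, head=0, tape[-4..3]=01110010 (head:     ^)
Head positions at steps 0..16: starting at -2, distinct positions visited = {-3, -2, -1, 0, 1} -> 5 position(s)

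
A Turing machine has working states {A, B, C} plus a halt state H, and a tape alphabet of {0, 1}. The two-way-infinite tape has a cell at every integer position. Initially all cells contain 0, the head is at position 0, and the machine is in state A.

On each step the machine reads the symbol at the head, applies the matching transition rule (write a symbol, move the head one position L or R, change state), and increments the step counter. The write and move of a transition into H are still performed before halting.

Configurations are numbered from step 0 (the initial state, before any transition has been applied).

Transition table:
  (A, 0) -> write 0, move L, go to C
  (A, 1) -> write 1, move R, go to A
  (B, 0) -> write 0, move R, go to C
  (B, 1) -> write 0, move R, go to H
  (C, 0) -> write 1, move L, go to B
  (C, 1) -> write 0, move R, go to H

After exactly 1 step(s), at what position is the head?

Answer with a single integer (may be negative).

Step 1: in state A at pos 0, read 0 -> (A,0)->write 0,move L,goto C. Now: state=C, head=-1, tape[-2..1]=0000 (head:  ^)

Answer: -1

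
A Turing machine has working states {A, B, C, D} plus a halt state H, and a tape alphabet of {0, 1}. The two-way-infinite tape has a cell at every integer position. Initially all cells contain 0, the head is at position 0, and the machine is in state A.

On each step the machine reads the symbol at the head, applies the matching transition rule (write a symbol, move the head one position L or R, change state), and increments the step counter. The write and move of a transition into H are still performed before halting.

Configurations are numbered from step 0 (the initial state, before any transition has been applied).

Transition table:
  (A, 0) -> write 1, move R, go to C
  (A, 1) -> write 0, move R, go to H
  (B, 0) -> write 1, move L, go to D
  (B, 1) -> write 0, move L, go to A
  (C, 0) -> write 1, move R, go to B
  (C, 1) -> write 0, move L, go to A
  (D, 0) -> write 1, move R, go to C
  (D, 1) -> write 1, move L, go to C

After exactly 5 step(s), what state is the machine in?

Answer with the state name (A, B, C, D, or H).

Answer: A

Derivation:
Step 1: in state A at pos 0, read 0 -> (A,0)->write 1,move R,goto C. Now: state=C, head=1, tape[-1..2]=0100 (head:   ^)
Step 2: in state C at pos 1, read 0 -> (C,0)->write 1,move R,goto B. Now: state=B, head=2, tape[-1..3]=01100 (head:    ^)
Step 3: in state B at pos 2, read 0 -> (B,0)->write 1,move L,goto D. Now: state=D, head=1, tape[-1..3]=01110 (head:   ^)
Step 4: in state D at pos 1, read 1 -> (D,1)->write 1,move L,goto C. Now: state=C, head=0, tape[-1..3]=01110 (head:  ^)
Step 5: in state C at pos 0, read 1 -> (C,1)->write 0,move L,goto A. Now: state=A, head=-1, tape[-2..3]=000110 (head:  ^)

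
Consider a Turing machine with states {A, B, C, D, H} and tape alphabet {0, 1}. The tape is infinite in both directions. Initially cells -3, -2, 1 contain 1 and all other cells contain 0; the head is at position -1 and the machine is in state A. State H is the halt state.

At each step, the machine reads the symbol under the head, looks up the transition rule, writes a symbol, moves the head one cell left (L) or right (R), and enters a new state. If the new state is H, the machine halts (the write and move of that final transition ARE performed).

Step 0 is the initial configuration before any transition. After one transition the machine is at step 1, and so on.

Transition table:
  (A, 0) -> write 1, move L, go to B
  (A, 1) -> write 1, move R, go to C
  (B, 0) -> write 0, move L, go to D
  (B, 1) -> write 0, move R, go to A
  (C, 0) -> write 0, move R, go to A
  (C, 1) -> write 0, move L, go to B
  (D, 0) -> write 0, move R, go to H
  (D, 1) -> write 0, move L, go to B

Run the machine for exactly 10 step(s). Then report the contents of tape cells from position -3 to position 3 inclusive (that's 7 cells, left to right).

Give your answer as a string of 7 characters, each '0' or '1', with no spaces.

Step 1: in state A at pos -1, read 0 -> (A,0)->write 1,move L,goto B. Now: state=B, head=-2, tape[-4..2]=0111010 (head:   ^)
Step 2: in state B at pos -2, read 1 -> (B,1)->write 0,move R,goto A. Now: state=A, head=-1, tape[-4..2]=0101010 (head:    ^)
Step 3: in state A at pos -1, read 1 -> (A,1)->write 1,move R,goto C. Now: state=C, head=0, tape[-4..2]=0101010 (head:     ^)
Step 4: in state C at pos 0, read 0 -> (C,0)->write 0,move R,goto A. Now: state=A, head=1, tape[-4..2]=0101010 (head:      ^)
Step 5: in state A at pos 1, read 1 -> (A,1)->write 1,move R,goto C. Now: state=C, head=2, tape[-4..3]=01010100 (head:       ^)
Step 6: in state C at pos 2, read 0 -> (C,0)->write 0,move R,goto A. Now: state=A, head=3, tape[-4..4]=010101000 (head:        ^)
Step 7: in state A at pos 3, read 0 -> (A,0)->write 1,move L,goto B. Now: state=B, head=2, tape[-4..4]=010101010 (head:       ^)
Step 8: in state B at pos 2, read 0 -> (B,0)->write 0,move L,goto D. Now: state=D, head=1, tape[-4..4]=010101010 (head:      ^)
Step 9: in state D at pos 1, read 1 -> (D,1)->write 0,move L,goto B. Now: state=B, head=0, tape[-4..4]=010100010 (head:     ^)
Step 10: in state B at pos 0, read 0 -> (B,0)->write 0,move L,goto D. Now: state=D, head=-1, tape[-4..4]=010100010 (head:    ^)

Answer: 1010001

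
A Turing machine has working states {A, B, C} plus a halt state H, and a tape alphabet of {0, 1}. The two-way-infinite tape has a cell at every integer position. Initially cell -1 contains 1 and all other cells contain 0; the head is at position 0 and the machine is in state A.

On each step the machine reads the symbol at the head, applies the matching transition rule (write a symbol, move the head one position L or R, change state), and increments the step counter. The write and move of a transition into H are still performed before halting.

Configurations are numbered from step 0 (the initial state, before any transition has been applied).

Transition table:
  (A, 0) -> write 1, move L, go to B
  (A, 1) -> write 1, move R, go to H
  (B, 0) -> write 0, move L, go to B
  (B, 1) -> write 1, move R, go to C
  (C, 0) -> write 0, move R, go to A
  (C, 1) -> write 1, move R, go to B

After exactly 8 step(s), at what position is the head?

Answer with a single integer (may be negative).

Step 1: in state A at pos 0, read 0 -> (A,0)->write 1,move L,goto B. Now: state=B, head=-1, tape[-2..1]=0110 (head:  ^)
Step 2: in state B at pos -1, read 1 -> (B,1)->write 1,move R,goto C. Now: state=C, head=0, tape[-2..1]=0110 (head:   ^)
Step 3: in state C at pos 0, read 1 -> (C,1)->write 1,move R,goto B. Now: state=B, head=1, tape[-2..2]=01100 (head:    ^)
Step 4: in state B at pos 1, read 0 -> (B,0)->write 0,move L,goto B. Now: state=B, head=0, tape[-2..2]=01100 (head:   ^)
Step 5: in state B at pos 0, read 1 -> (B,1)->write 1,move R,goto C. Now: state=C, head=1, tape[-2..2]=01100 (head:    ^)
Step 6: in state C at pos 1, read 0 -> (C,0)->write 0,move R,goto A. Now: state=A, head=2, tape[-2..3]=011000 (head:     ^)
Step 7: in state A at pos 2, read 0 -> (A,0)->write 1,move L,goto B. Now: state=B, head=1, tape[-2..3]=011010 (head:    ^)
Step 8: in state B at pos 1, read 0 -> (B,0)->write 0,move L,goto B. Now: state=B, head=0, tape[-2..3]=011010 (head:   ^)

Answer: 0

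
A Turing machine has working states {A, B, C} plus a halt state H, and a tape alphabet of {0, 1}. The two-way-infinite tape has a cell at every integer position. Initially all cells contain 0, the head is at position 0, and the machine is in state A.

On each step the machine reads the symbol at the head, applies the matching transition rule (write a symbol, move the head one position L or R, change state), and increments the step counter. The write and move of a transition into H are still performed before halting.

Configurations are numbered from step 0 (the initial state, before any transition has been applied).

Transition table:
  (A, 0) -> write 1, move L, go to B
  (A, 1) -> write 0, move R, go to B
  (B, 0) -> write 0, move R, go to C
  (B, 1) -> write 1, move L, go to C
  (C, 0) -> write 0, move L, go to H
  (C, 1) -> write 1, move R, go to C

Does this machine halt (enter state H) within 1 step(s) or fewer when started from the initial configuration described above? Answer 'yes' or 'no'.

Step 1: in state A at pos 0, read 0 -> (A,0)->write 1,move L,goto B. Now: state=B, head=-1, tape[-2..1]=0010 (head:  ^)
After 1 step(s): state = B (not H) -> not halted within 1 -> no

Answer: no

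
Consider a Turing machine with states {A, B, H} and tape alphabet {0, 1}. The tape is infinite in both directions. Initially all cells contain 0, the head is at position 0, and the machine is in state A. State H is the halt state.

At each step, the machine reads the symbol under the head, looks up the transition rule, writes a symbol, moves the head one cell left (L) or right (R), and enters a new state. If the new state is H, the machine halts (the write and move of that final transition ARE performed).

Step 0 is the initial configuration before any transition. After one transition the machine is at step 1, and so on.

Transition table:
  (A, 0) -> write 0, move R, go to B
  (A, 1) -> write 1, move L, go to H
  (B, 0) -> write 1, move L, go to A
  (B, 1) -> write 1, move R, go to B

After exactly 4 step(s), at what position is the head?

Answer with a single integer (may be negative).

Answer: 2

Derivation:
Step 1: in state A at pos 0, read 0 -> (A,0)->write 0,move R,goto B. Now: state=B, head=1, tape[-1..2]=0000 (head:   ^)
Step 2: in state B at pos 1, read 0 -> (B,0)->write 1,move L,goto A. Now: state=A, head=0, tape[-1..2]=0010 (head:  ^)
Step 3: in state A at pos 0, read 0 -> (A,0)->write 0,move R,goto B. Now: state=B, head=1, tape[-1..2]=0010 (head:   ^)
Step 4: in state B at pos 1, read 1 -> (B,1)->write 1,move R,goto B. Now: state=B, head=2, tape[-1..3]=00100 (head:    ^)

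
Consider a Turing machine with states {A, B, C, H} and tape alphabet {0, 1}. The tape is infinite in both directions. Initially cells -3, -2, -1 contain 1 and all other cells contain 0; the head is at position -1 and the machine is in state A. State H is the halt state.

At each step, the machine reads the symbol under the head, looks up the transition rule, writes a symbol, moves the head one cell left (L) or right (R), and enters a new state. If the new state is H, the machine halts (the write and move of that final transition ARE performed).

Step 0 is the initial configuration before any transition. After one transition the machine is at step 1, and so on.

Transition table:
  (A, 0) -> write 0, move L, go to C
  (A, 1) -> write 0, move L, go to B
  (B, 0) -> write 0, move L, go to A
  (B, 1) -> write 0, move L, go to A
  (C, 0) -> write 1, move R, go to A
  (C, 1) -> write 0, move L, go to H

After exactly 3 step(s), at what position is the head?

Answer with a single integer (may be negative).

Answer: -4

Derivation:
Step 1: in state A at pos -1, read 1 -> (A,1)->write 0,move L,goto B. Now: state=B, head=-2, tape[-4..0]=01100 (head:   ^)
Step 2: in state B at pos -2, read 1 -> (B,1)->write 0,move L,goto A. Now: state=A, head=-3, tape[-4..0]=01000 (head:  ^)
Step 3: in state A at pos -3, read 1 -> (A,1)->write 0,move L,goto B. Now: state=B, head=-4, tape[-5..0]=000000 (head:  ^)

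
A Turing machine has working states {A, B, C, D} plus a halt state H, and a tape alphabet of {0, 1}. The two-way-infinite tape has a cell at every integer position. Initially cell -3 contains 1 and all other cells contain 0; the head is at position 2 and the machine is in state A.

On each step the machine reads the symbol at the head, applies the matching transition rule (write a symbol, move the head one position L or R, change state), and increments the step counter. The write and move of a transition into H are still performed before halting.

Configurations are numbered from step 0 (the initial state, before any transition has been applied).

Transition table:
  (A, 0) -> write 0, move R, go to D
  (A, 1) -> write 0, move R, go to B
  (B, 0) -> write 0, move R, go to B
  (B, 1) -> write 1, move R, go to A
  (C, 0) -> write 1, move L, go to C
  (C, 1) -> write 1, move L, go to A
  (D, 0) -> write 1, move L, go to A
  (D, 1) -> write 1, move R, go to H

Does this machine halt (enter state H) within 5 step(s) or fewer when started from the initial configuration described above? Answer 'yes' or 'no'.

Answer: yes

Derivation:
Step 1: in state A at pos 2, read 0 -> (A,0)->write 0,move R,goto D. Now: state=D, head=3, tape[-4..4]=010000000 (head:        ^)
Step 2: in state D at pos 3, read 0 -> (D,0)->write 1,move L,goto A. Now: state=A, head=2, tape[-4..4]=010000010 (head:       ^)
Step 3: in state A at pos 2, read 0 -> (A,0)->write 0,move R,goto D. Now: state=D, head=3, tape[-4..4]=010000010 (head:        ^)
Step 4: in state D at pos 3, read 1 -> (D,1)->write 1,move R,goto H. Now: state=H, head=4, tape[-4..5]=0100000100 (head:         ^)
State H reached at step 4; 4 <= 5 -> yes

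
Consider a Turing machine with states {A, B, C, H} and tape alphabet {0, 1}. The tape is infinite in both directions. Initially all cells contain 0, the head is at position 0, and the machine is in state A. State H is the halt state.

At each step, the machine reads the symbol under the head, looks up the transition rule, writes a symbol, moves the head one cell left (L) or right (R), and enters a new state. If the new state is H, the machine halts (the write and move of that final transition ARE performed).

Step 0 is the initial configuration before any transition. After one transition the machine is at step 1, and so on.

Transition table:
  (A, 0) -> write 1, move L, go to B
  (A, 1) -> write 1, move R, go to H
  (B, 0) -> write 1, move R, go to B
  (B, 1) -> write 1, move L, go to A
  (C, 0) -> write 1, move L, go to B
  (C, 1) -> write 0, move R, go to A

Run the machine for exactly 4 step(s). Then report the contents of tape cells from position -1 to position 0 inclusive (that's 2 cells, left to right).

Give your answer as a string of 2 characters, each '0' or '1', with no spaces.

Step 1: in state A at pos 0, read 0 -> (A,0)->write 1,move L,goto B. Now: state=B, head=-1, tape[-2..1]=0010 (head:  ^)
Step 2: in state B at pos -1, read 0 -> (B,0)->write 1,move R,goto B. Now: state=B, head=0, tape[-2..1]=0110 (head:   ^)
Step 3: in state B at pos 0, read 1 -> (B,1)->write 1,move L,goto A. Now: state=A, head=-1, tape[-2..1]=0110 (head:  ^)
Step 4: in state A at pos -1, read 1 -> (A,1)->write 1,move R,goto H. Now: state=H, head=0, tape[-2..1]=0110 (head:   ^)

Answer: 11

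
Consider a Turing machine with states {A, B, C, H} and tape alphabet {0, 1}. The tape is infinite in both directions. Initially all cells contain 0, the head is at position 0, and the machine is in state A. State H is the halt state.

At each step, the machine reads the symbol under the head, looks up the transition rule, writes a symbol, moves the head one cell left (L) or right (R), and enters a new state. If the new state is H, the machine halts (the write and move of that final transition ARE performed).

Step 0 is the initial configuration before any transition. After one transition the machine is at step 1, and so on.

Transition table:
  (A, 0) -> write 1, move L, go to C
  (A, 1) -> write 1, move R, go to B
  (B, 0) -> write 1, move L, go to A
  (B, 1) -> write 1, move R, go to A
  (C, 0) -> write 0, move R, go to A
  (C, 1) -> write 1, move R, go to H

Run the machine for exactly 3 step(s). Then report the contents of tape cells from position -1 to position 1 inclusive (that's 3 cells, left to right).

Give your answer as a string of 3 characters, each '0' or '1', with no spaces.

Answer: 010

Derivation:
Step 1: in state A at pos 0, read 0 -> (A,0)->write 1,move L,goto C. Now: state=C, head=-1, tape[-2..1]=0010 (head:  ^)
Step 2: in state C at pos -1, read 0 -> (C,0)->write 0,move R,goto A. Now: state=A, head=0, tape[-2..1]=0010 (head:   ^)
Step 3: in state A at pos 0, read 1 -> (A,1)->write 1,move R,goto B. Now: state=B, head=1, tape[-2..2]=00100 (head:    ^)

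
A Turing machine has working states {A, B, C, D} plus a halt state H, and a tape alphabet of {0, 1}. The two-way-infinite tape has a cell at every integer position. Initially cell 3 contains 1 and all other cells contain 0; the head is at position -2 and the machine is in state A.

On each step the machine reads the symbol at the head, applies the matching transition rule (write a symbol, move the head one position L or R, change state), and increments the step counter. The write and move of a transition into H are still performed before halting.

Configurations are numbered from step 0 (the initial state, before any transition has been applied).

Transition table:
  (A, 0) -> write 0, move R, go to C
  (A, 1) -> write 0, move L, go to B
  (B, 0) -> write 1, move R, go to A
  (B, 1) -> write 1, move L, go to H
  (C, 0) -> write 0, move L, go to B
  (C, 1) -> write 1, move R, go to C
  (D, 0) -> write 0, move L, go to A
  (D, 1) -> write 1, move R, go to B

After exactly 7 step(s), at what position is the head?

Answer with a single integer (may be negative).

Step 1: in state A at pos -2, read 0 -> (A,0)->write 0,move R,goto C. Now: state=C, head=-1, tape[-3..4]=00000010 (head:   ^)
Step 2: in state C at pos -1, read 0 -> (C,0)->write 0,move L,goto B. Now: state=B, head=-2, tape[-3..4]=00000010 (head:  ^)
Step 3: in state B at pos -2, read 0 -> (B,0)->write 1,move R,goto A. Now: state=A, head=-1, tape[-3..4]=01000010 (head:   ^)
Step 4: in state A at pos -1, read 0 -> (A,0)->write 0,move R,goto C. Now: state=C, head=0, tape[-3..4]=01000010 (head:    ^)
Step 5: in state C at pos 0, read 0 -> (C,0)->write 0,move L,goto B. Now: state=B, head=-1, tape[-3..4]=01000010 (head:   ^)
Step 6: in state B at pos -1, read 0 -> (B,0)->write 1,move R,goto A. Now: state=A, head=0, tape[-3..4]=01100010 (head:    ^)
Step 7: in state A at pos 0, read 0 -> (A,0)->write 0,move R,goto C. Now: state=C, head=1, tape[-3..4]=01100010 (head:     ^)

Answer: 1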